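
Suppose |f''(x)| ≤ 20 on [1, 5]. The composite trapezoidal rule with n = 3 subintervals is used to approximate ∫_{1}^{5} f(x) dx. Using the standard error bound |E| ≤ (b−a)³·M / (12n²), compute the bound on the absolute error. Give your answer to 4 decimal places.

|E| ≤ (4)³·20 / (12·3²) = 1280/108 = 11.8519.

11.8519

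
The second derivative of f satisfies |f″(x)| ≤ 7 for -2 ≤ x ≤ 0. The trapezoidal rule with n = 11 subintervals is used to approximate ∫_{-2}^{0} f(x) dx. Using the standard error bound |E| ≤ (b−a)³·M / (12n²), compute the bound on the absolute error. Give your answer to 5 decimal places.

|E| ≤ (2)³·7 / (12·11²) = 56/1452 = 0.03857.

0.03857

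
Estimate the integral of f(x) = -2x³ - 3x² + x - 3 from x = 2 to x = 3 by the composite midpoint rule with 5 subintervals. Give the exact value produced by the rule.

h = (3 − 2)/5 = 0.2.
Midpoints m₁,…,m₅ = 2.1, 2.3, 2.5, 2.7, 2.9.
f(m₁)=-32.652, f(m₂)=-40.904, f(m₃)=-50.5, f(m₄)=-61.536, f(m₅)=-74.108.
h·[f(m₁) + f(m₂) + f(m₃) + f(m₄) + f(m₅)] = 0.2·(-259.7) = -51.94.

-51.94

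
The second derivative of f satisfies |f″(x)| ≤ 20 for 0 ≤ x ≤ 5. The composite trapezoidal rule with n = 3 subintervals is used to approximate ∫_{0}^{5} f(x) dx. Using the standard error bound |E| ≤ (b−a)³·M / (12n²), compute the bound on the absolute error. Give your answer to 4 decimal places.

|E| ≤ (5)³·20 / (12·3²) = 2500/108 = 23.1481.

23.1481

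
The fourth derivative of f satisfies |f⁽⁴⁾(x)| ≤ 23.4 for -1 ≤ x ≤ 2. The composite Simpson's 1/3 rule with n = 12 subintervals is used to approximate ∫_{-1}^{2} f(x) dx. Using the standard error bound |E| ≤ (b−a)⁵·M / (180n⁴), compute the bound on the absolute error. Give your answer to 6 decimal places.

|E| ≤ (3)⁵·23.4 / (180·12⁴) = 5686.2/3732480 = 0.001523.

0.001523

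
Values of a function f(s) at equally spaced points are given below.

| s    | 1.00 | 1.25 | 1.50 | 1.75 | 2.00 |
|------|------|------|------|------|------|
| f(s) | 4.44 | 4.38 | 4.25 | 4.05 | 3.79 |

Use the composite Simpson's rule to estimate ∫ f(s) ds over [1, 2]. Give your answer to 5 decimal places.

4.20417

h = 0.25, n = 4.
(h/3)·[y₀ + 4y₁ + 2y₂ + 4y₃ + y₄] = 0.083333·(50.45) = 4.20417.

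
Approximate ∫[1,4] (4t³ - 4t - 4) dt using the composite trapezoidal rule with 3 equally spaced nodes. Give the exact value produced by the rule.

246.75

h = (4 − 1)/2 = 1.5.
Nodes t₀,…,t₂ = 1, 2.5, 4.
f(t) = 4t³ - 4t - 4: f₀=-4, f₁=48.5, f₂=236.
(h/2)·[f₀ + 2f₁ + f₂] = 0.75·(329) = 246.75.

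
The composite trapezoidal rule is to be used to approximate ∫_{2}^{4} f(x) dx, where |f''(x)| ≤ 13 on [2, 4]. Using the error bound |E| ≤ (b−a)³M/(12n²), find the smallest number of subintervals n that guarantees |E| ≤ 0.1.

10

Need 104/(12n²) ≤ 0.1.
n² ≥ 104/(12·0.1) = 86.6667 ⇒ n ≥ 9.3095, so the smallest n is 10.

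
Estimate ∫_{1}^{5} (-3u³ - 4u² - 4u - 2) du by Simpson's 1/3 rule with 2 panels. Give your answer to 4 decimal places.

h = (5 − 1)/2 = 2.
Nodes u₀,…,u₂ = 1, 3, 5.
f(u) = -3u³ - 4u² - 4u - 2: f₀=-13, f₁=-131, f₂=-497.
(h/3)·[f₀ + 4f₁ + f₂] = 0.666667·(-1034) = -689.3333.

-689.3333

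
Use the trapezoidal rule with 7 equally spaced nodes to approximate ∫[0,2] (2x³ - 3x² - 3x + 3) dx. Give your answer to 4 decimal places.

h = (2 − 0)/6 = 0.333333.
Nodes x₀,…,x₆ = 0, 0.333333, 0.666667, 1, 1.333333, 1.666667, 2.
f(x) = 2x³ - 3x² - 3x + 3: f₀=3, f₁=1.740741, f₂=0.259259, f₃=-1, f₄=-1.592593, f₅=-1.074074, f₆=1.
(h/2)·[f₀ + 2f₁ + 2f₂ + 2f₃ + 2f₄ + 2f₅ + f₆] = 0.166667·(0.666667) = 0.1111.

0.1111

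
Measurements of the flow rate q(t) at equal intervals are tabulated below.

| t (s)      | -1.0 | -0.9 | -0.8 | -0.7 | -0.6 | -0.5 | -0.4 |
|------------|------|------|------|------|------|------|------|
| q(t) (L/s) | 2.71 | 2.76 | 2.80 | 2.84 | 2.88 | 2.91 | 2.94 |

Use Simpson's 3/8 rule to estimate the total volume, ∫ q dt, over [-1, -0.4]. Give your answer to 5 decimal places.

1.70175

h = 0.1, n = 6.
(3h/8)·[y₀ + 3y₁ + 3y₂ + 2y₃ + 3y₄ + 3y₅ + y₆] = 0.0375·(45.38) = 1.70175.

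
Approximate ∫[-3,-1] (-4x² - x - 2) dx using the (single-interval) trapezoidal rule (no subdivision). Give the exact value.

T = (b−a)/2 · [f(-3) + f(-1)] = 1·[(-35) + (-5)] = -40.

-40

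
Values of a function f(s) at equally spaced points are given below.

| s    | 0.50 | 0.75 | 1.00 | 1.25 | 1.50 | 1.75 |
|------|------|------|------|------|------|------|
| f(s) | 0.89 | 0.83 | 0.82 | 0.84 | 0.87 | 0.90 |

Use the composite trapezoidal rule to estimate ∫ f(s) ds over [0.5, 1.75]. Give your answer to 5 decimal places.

1.06375

h = 0.25, n = 5.
(h/2)·[y₀ + 2y₁ + 2y₂ + 2y₃ + 2y₄ + y₅] = 0.125·(8.51) = 1.06375.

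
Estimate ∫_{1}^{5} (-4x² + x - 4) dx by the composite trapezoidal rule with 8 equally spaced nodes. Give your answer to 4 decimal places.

h = (5 − 1)/7 = 0.571429.
Nodes x₀,…,x₇ = 1, 1.571429, 2.142857, 2.714286, 3.285714, 3.857143, 4.428571, 5.
f(x) = -4x² + x - 4: f₀=-7, f₁=-12.306122, f₂=-20.224490, f₃=-30.755102, f₄=-43.897959, f₅=-59.653061, f₆=-78.020408, f₇=-99.
(h/2)·[f₀ + 2f₁ + 2f₂ + 2f₃ + 2f₄ + 2f₅ + 2f₆ + f₇] = 0.285714·(-595.714286) = -170.2041.

-170.2041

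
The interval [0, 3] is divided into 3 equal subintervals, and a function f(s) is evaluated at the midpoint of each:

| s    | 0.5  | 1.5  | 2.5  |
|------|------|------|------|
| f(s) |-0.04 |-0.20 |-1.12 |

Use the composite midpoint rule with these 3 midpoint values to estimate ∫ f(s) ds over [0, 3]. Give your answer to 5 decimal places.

h = 1, n = 3.
h·[y(m₁) + y(m₂) + y(m₃)] = 1·(-1.36) = -1.36000.

-1.36000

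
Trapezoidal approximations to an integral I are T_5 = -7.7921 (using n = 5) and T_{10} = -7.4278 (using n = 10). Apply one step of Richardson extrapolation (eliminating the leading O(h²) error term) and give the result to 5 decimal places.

R = (4·T_{10} − T_5) / 3 = (4·(-7.4278) − (-7.7921))/3 = (-21.9191)/3 = -7.30637.

-7.30637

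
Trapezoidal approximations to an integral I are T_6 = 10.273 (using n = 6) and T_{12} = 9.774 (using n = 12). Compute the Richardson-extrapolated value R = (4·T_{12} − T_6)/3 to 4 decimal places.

9.6077

R = (4·T_{12} − T_6) / 3 = (4·9.774 − 10.273)/3 = (28.823)/3 = 9.6077.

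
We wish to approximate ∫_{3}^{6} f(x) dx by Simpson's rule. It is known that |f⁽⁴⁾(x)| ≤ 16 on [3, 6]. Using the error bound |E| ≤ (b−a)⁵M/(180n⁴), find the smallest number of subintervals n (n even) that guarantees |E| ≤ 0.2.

4

Need 3888/(180n⁴) ≤ 0.2.
n⁴ ≥ 3888/(180·0.2) = 108 ⇒ n ≥ 3.2237, so the smallest even n is 4. (n must be even for Simpson's rule.)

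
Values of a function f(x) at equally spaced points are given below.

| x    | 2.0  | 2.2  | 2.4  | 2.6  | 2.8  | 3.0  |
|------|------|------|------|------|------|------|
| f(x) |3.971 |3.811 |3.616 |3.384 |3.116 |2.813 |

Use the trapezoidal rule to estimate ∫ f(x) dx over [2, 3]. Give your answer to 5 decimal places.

h = 0.2, n = 5.
(h/2)·[y₀ + 2y₁ + 2y₂ + 2y₃ + 2y₄ + y₅] = 0.1·(34.638) = 3.46380.

3.46380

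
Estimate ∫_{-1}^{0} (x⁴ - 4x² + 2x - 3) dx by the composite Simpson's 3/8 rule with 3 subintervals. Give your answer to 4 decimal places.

h = (0 − (-1))/3 = 0.333333.
Nodes x₀,…,x₃ = -1, -0.666667, -0.333333, 0.
f(x) = x⁴ - 4x² + 2x - 3: f₀=-8, f₁=-5.913580, f₂=-4.098765, f₃=-3.
(3h/8)·[f₀ + 3f₁ + 3f₂ + f₃] = 0.125·(-41.037037) = -5.1296.

-5.1296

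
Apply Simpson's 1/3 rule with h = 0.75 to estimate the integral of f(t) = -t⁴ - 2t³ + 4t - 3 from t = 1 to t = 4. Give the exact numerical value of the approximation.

-311.2265625

h = (4 − 1)/4 = 0.75.
Nodes t₀,…,t₄ = 1, 1.75, 2.5, 3.25, 4.
f(t) = -t⁴ - 2t³ + 4t - 3: f₀=-2, f₁=-16.09765625, f₂=-63.3125, f₃=-170.22265625, f₄=-371.
(h/3)·[f₀ + 4f₁ + 2f₂ + 4f₃ + f₄] = 0.25·(-1244.90625) = -311.2265625.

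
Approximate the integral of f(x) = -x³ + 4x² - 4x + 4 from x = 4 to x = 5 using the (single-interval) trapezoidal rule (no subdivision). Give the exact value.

T = (b−a)/2 · [f(4) + f(5)] = 0.5·[(-12) + (-41)] = -26.5.

-26.5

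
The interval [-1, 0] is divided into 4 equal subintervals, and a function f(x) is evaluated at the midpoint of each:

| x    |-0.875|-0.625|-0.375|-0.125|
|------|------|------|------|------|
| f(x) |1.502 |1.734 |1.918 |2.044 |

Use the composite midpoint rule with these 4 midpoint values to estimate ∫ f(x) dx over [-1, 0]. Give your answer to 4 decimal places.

1.7995

h = 0.25, n = 4.
h·[y(m₁) + y(m₂) + y(m₃) + y(m₄)] = 0.25·(7.198) = 1.7995.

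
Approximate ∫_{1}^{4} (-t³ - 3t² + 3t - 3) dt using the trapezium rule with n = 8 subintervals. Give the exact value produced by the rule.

-113.98828125

h = (4 − 1)/8 = 0.375.
Nodes t₀,…,t₈ = 1, 1.375, 1.75, 2.125, 2.5, 2.875, 3.25, 3.625, 4.
f(t) = -t³ - 3t² + 3t - 3: f₀=-4, f₁=-7.146484375, f₂=-12.296875, f₃=-19.767578125, f₄=-29.875, f₅=-42.935546875, f₆=-59.265625, f₇=-79.181640625, f₈=-103.
(h/2)·[f₀ + 2f₁ + 2f₂ + 2f₃ + 2f₄ + 2f₅ + 2f₆ + 2f₇ + f₈] = 0.1875·(-607.9375) = -113.98828125.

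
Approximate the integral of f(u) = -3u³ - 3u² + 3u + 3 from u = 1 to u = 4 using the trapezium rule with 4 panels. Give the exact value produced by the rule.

-229.921875

h = (4 − 1)/4 = 0.75.
Nodes u₀,…,u₄ = 1, 1.75, 2.5, 3.25, 4.
f(u) = -3u³ - 3u² + 3u + 3: f₀=0, f₁=-17.015625, f₂=-55.125, f₃=-121.921875, f₄=-225.
(h/2)·[f₀ + 2f₁ + 2f₂ + 2f₃ + f₄] = 0.375·(-613.125) = -229.921875.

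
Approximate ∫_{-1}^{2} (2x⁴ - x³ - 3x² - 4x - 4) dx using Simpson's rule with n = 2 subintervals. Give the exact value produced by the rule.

-13.5

h = (2 − (-1))/2 = 1.5.
Nodes x₀,…,x₂ = -1, 0.5, 2.
f(x) = 2x⁴ - x³ - 3x² - 4x - 4: f₀=0, f₁=-6.75, f₂=0.
(h/3)·[f₀ + 4f₁ + f₂] = 0.5·(-27) = -13.5.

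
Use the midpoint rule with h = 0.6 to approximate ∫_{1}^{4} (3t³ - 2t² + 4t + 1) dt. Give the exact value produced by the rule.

h = (4 − 1)/5 = 0.6.
Midpoints m₁,…,m₅ = 1.3, 1.9, 2.5, 3.1, 3.7.
f(m₁)=9.411, f(m₂)=21.957, f(m₃)=45.375, f(m₄)=83.553, f(m₅)=140.379.
h·[f(m₁) + f(m₂) + f(m₃) + f(m₄) + f(m₅)] = 0.6·(300.675) = 180.405.

180.405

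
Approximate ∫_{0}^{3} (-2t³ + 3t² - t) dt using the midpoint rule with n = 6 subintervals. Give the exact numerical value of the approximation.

h = (3 − 0)/6 = 0.5.
Midpoints m₁,…,m₆ = 0.25, 0.75, 1.25, 1.75, 2.25, 2.75.
f(m₁)=-0.09375, f(m₂)=0.09375, f(m₃)=-0.46875, f(m₄)=-3.28125, f(m₅)=-9.84375, f(m₆)=-21.65625.
h·[f(m₁) + f(m₂) + f(m₃) + f(m₄) + f(m₅) + f(m₆)] = 0.5·(-35.25) = -17.625.

-17.625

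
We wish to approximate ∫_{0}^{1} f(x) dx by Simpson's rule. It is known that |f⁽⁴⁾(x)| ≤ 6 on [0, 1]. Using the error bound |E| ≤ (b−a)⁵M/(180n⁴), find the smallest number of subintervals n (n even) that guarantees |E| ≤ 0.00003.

6

Need 6/(180n⁴) ≤ 0.00003.
n⁴ ≥ 6/(180·0.00003) = 1111.11 ⇒ n ≥ 5.7735, so the smallest even n is 6. (n must be even for Simpson's rule.)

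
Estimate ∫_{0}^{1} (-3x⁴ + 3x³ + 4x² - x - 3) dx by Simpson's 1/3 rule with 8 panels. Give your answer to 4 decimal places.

-2.0168

h = (1 − 0)/8 = 0.125.
Nodes x₀,…,x₈ = 0, 0.125, 0.25, 0.375, 0.5, 0.625, 0.75, 0.875, 1.
f(x) = -3x⁴ + 3x³ + 4x² - x - 3: f₀=-3, f₁=-3.057373046875, f₂=-2.96484375, f₃=-2.713623046875, f₄=-2.3125, f₅=-1.787841796875, f₆=-1.18359375, f₇=-0.561279296875, f₈=0.
(h/3)·[f₀ + 4f₁ + 2f₂ + 4f₃ + 2f₄ + 4f₅ + 2f₆ + 4f₇ + f₈] = 0.041667·(-48.40234375) = -2.0168.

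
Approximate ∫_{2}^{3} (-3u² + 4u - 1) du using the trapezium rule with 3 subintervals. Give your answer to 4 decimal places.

-10.0556

h = (3 − 2)/3 = 0.333333.
Nodes u₀,…,u₃ = 2, 2.333333, 2.666667, 3.
f(u) = -3u² + 4u - 1: f₀=-5, f₁=-8, f₂=-11.666667, f₃=-16.
(h/2)·[f₀ + 2f₁ + 2f₂ + f₃] = 0.166667·(-60.333333) = -10.0556.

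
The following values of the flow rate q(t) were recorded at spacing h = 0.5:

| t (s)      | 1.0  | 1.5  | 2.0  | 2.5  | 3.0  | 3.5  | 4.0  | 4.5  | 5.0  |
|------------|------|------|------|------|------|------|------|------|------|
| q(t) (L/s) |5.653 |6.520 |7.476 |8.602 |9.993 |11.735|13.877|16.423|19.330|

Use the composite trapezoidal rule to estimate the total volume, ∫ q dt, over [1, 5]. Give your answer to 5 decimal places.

43.55875

h = 0.5, n = 8.
(h/2)·[y₀ + 2y₁ + 2y₂ + 2y₃ + 2y₄ + 2y₅ + 2y₆ + 2y₇ + y₈] = 0.25·(174.235) = 43.55875.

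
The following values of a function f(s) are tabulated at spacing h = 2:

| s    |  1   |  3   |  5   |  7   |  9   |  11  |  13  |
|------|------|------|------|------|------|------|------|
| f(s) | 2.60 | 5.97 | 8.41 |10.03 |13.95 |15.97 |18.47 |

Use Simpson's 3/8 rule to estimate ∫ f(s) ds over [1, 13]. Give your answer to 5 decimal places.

h = 2, n = 6.
(3h/8)·[y₀ + 3y₁ + 3y₂ + 2y₃ + 3y₄ + 3y₅ + y₆] = 0.75·(174.03) = 130.52250.

130.52250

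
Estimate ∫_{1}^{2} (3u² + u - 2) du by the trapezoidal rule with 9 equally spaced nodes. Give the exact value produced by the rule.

6.5078125

h = (2 − 1)/8 = 0.125.
Nodes u₀,…,u₈ = 1, 1.125, 1.25, 1.375, 1.5, 1.625, 1.75, 1.875, 2.
f(u) = 3u² + u - 2: f₀=2, f₁=2.921875, f₂=3.9375, f₃=5.046875, f₄=6.25, f₅=7.546875, f₆=8.9375, f₇=10.421875, f₈=12.
(h/2)·[f₀ + 2f₁ + 2f₂ + 2f₃ + 2f₄ + 2f₅ + 2f₆ + 2f₇ + f₈] = 0.0625·(104.125) = 6.5078125.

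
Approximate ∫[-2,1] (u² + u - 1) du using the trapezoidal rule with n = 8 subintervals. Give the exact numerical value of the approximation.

h = (1 − (-2))/8 = 0.375.
Nodes u₀,…,u₈ = -2, -1.625, -1.25, -0.875, -0.5, -0.125, 0.25, 0.625, 1.
f(u) = u² + u - 1: f₀=1, f₁=0.015625, f₂=-0.6875, f₃=-1.109375, f₄=-1.25, f₅=-1.109375, f₆=-0.6875, f₇=0.015625, f₈=1.
(h/2)·[f₀ + 2f₁ + 2f₂ + 2f₃ + 2f₄ + 2f₅ + 2f₆ + 2f₇ + f₈] = 0.1875·(-7.625) = -1.4296875.

-1.4296875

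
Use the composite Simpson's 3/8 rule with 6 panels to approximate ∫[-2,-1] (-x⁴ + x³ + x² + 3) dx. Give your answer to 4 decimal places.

h = (-1 − (-2))/6 = 0.166667.
Nodes x₀,…,x₆ = -2, -1.833333, -1.666667, -1.5, -1.333333, -1.166667, -1.
f(x) = -x⁴ + x³ + x² + 3: f₀=-17, f₁=-11.097994, f₂=-6.567901, f₃=-3.1875, f₄=-0.753086, f₅=0.920525, f₆=2.
(3h/8)·[f₀ + 3f₁ + 3f₂ + 2f₃ + 3f₄ + 3f₅ + f₆] = 0.0625·(-73.870370) = -4.6169.

-4.6169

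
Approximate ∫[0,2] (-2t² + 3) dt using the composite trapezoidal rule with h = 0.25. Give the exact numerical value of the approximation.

h = (2 − 0)/8 = 0.25.
Nodes t₀,…,t₈ = 0, 0.25, 0.5, 0.75, 1, 1.25, 1.5, 1.75, 2.
f(t) = -2t² + 3: f₀=3, f₁=2.875, f₂=2.5, f₃=1.875, f₄=1, f₅=-0.125, f₆=-1.5, f₇=-3.125, f₈=-5.
(h/2)·[f₀ + 2f₁ + 2f₂ + 2f₃ + 2f₄ + 2f₅ + 2f₆ + 2f₇ + f₈] = 0.125·(5) = 0.625.

0.625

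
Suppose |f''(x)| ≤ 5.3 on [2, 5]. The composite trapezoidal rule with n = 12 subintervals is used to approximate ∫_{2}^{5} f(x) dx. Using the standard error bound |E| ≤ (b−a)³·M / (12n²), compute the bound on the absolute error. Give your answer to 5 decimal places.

0.08281

|E| ≤ (3)³·5.3 / (12·12²) = 143.1/1728 = 0.08281.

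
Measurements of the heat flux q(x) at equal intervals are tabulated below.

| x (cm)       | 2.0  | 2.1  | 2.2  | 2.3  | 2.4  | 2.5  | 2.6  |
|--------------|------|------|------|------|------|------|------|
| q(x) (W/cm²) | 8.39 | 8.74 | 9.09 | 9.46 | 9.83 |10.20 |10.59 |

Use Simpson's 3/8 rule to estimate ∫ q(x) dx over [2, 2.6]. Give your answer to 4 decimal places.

5.6805

h = 0.1, n = 6.
(3h/8)·[y₀ + 3y₁ + 3y₂ + 2y₃ + 3y₄ + 3y₅ + y₆] = 0.0375·(151.48) = 5.6805.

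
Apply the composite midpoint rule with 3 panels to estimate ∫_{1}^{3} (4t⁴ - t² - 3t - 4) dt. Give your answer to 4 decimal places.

157.3498

h = (3 − 1)/3 = 0.666667.
Midpoints m₁,…,m₃ = 1.333333, 2, 2.666667.
f(m₁)=2.864198, f(m₂)=50, f(m₃)=183.160494.
h·[f(m₁) + f(m₂) + f(m₃)] = 0.666667·(236.024691) = 157.3498.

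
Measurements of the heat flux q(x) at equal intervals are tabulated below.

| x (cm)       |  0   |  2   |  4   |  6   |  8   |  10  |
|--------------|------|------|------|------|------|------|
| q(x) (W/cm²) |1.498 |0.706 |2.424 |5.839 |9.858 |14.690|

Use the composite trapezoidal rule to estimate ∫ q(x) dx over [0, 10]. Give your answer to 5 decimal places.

53.84200

h = 2, n = 5.
(h/2)·[y₀ + 2y₁ + 2y₂ + 2y₃ + 2y₄ + y₅] = 1·(53.842) = 53.84200.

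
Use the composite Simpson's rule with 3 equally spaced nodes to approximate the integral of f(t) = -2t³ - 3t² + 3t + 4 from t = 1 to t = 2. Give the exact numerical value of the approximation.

h = (2 − 1)/2 = 0.5.
Nodes t₀,…,t₂ = 1, 1.5, 2.
f(t) = -2t³ - 3t² + 3t + 4: f₀=2, f₁=-5, f₂=-18.
(h/3)·[f₀ + 4f₁ + f₂] = 0.166667·(-36) = -6.

-6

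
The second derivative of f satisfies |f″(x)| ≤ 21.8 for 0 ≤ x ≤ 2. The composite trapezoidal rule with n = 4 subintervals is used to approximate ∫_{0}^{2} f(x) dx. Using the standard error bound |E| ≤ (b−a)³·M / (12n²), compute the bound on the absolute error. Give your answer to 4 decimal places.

|E| ≤ (2)³·21.8 / (12·4²) = 174.4/192 = 0.9083.

0.9083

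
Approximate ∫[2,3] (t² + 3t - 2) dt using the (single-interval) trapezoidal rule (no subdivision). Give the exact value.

T = (b−a)/2 · [f(2) + f(3)] = 0.5·[8 + 16] = 12.

12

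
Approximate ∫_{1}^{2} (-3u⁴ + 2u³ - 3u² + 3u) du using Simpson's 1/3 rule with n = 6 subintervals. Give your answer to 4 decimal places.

h = (2 − 1)/6 = 0.166667.
Nodes u₀,…,u₆ = 1, 1.166667, 1.333333, 1.5, 1.666667, 1.833333, 2.
f(u) = -3u⁴ + 2u³ - 3u² + 3u: f₀=-1, f₁=-2.965278, f₂=-6.074074, f₃=-10.6875, f₄=-17.222222, f₅=-26.150463, f₆=-38.
(h/3)·[f₀ + 4f₁ + 2f₂ + 4f₃ + 2f₄ + 4f₅ + f₆] = 0.055556·(-244.805556) = -13.6003.

-13.6003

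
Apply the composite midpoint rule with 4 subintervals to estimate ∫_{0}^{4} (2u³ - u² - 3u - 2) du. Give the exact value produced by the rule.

h = (4 − 0)/4 = 1.
Midpoints m₁,…,m₄ = 0.5, 1.5, 2.5, 3.5.
f(m₁)=-3.5, f(m₂)=-2, f(m₃)=15.5, f(m₄)=61.
h·[f(m₁) + f(m₂) + f(m₃) + f(m₄)] = 1·(71) = 71.

71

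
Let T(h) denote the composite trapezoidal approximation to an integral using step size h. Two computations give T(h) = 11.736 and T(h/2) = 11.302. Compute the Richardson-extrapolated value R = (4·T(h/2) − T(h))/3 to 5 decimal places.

R = (4·T(h/2) − T(h)) / 3 = (4·11.302 − 11.736)/3 = (33.472)/3 = 11.15733.

11.15733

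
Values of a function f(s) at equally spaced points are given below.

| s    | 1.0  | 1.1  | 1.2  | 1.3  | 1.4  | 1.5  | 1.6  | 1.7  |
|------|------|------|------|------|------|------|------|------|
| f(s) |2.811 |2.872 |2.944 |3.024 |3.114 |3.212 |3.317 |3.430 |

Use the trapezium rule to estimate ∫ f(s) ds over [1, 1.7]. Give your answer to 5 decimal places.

2.16035

h = 0.1, n = 7.
(h/2)·[y₀ + 2y₁ + 2y₂ + 2y₃ + 2y₄ + 2y₅ + 2y₆ + y₇] = 0.05·(43.207) = 2.16035.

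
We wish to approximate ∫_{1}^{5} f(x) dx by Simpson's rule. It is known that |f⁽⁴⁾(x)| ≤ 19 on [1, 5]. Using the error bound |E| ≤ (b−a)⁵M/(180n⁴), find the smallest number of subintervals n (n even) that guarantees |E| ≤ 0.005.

14

Need 19456/(180n⁴) ≤ 0.005.
n⁴ ≥ 19456/(180·0.005) = 21617.8 ⇒ n ≥ 12.1256, so the smallest even n is 14. (n must be even for Simpson's rule.)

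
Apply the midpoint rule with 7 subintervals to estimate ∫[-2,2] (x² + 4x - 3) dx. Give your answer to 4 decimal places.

h = (2 − (-2))/7 = 0.571429.
Midpoints m₁,…,m₇ = -1.714286, -1.142857, -0.571429, 0, 0.571429, 1.142857, 1.714286.
f(m₁)=-6.918367, f(m₂)=-6.265306, f(m₃)=-4.959184, f(m₄)=-3, f(m₅)=-0.387755, f(m₆)=2.877551, f(m₇)=6.795918.
h·[f(m₁) + f(m₂) + f(m₃) + f(m₄) + f(m₅) + f(m₆) + f(m₇)] = 0.571429·(-11.857143) = -6.7755.

-6.7755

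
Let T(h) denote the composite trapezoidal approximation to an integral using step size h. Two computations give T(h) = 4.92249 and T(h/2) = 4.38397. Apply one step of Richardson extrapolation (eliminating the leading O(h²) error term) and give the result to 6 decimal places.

4.204463

R = (4·T(h/2) − T(h)) / 3 = (4·4.38397 − 4.92249)/3 = (12.61339)/3 = 4.204463.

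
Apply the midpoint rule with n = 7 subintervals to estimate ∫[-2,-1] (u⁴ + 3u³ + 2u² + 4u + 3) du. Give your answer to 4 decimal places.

-3.3876

h = (-1 − (-2))/7 = 0.142857.
Midpoints m₁,…,m₇ = -1.928571, -1.785714, -1.642857, -1.5, -1.357143, -1.214286, -1.071429.
f(m₁)=-4.960980, f(m₂)=-4.679743, f(m₃)=-4.191092, f(m₄)=-3.5625, f(m₅)=-2.851442, f(m₆)=-2.105399, f(m₇)=-1.361854.
h·[f(m₁) + f(m₂) + f(m₃) + f(m₄) + f(m₅) + f(m₆) + f(m₇)] = 0.142857·(-23.713010) = -3.3876.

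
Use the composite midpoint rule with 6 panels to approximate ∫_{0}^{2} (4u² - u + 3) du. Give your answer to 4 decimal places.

h = (2 − 0)/6 = 0.333333.
Midpoints m₁,…,m₆ = 0.166667, 0.5, 0.833333, 1.166667, 1.5, 1.833333.
f(m₁)=2.944444, f(m₂)=3.5, f(m₃)=4.944444, f(m₄)=7.277778, f(m₅)=10.5, f(m₆)=14.611111.
h·[f(m₁) + f(m₂) + f(m₃) + f(m₄) + f(m₅) + f(m₆)] = 0.333333·(43.777778) = 14.5926.

14.5926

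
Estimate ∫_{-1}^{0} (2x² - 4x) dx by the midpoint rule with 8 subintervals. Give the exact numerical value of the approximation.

2.6640625

h = (0 − (-1))/8 = 0.125.
Midpoints m₁,…,m₈ = -0.9375, -0.8125, -0.6875, -0.5625, -0.4375, -0.3125, -0.1875, -0.0625.
f(m₁)=5.5078125, f(m₂)=4.5703125, f(m₃)=3.6953125, f(m₄)=2.8828125, f(m₅)=2.1328125, f(m₆)=1.4453125, f(m₇)=0.8203125, f(m₈)=0.2578125.
h·[f(m₁) + f(m₂) + f(m₃) + f(m₄) + f(m₅) + f(m₆) + f(m₇) + f(m₈)] = 0.125·(21.3125) = 2.6640625.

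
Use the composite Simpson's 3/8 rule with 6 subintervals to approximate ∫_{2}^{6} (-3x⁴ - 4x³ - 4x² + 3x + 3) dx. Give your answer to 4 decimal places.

h = (6 − 2)/6 = 0.666667.
Nodes x₀,…,x₆ = 2, 2.666667, 3.333333, 4, 4.666667, 5.333333, 6.
f(x) = -3x⁴ - 4x³ - 4x² + 3x + 3: f₀=-87, f₁=-245, f₂=-549.962963, f₃=-1073, f₄=-1899.444444, f₅=-3128.851852, f₆=-4875.
(3h/8)·[f₀ + 3f₁ + 3f₂ + 2f₃ + 3f₄ + 3f₅ + f₆] = 0.25·(-24577.777778) = -6144.4444.

-6144.4444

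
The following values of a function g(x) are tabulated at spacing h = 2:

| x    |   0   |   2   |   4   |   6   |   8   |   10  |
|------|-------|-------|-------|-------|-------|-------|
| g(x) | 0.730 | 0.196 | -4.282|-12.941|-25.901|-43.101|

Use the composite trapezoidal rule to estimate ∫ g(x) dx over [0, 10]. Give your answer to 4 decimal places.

-128.2270

h = 2, n = 5.
(h/2)·[y₀ + 2y₁ + 2y₂ + 2y₃ + 2y₄ + y₅] = 1·(-128.227) = -128.2270.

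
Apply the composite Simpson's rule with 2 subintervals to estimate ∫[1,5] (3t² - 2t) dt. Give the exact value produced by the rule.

100

h = (5 − 1)/2 = 2.
Nodes t₀,…,t₂ = 1, 3, 5.
f(t) = 3t² - 2t: f₀=1, f₁=21, f₂=65.
(h/3)·[f₀ + 4f₁ + f₂] = 0.666667·(150) = 100.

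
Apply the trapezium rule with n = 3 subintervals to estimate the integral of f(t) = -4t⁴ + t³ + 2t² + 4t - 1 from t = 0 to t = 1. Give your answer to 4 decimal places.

h = (1 − 0)/3 = 0.333333.
Nodes t₀,…,t₃ = 0, 0.333333, 0.666667, 1.
f(t) = -4t⁴ + t³ + 2t² + 4t - 1: f₀=-1, f₁=0.543210, f₂=2.061728, f₃=2.
(h/2)·[f₀ + 2f₁ + 2f₂ + f₃] = 0.166667·(6.209877) = 1.0350.

1.0350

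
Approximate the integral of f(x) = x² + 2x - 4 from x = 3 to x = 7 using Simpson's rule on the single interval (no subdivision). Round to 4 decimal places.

129.3333

S = (b−a)/6 · [f(3) + 4f(5) + f(7)] = 0.666667·[11 + 4·31 + 59] = 129.3333.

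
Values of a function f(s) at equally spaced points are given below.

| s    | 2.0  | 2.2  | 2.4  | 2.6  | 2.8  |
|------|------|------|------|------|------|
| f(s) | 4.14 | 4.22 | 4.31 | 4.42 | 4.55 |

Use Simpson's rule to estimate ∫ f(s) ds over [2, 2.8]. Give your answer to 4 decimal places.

3.4580

h = 0.2, n = 4.
(h/3)·[y₀ + 4y₁ + 2y₂ + 4y₃ + y₄] = 0.066667·(51.87) = 3.4580.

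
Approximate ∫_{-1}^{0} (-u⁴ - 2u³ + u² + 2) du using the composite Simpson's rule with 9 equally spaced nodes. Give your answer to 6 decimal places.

h = (0 − (-1))/8 = 0.125.
Nodes u₀,…,u₈ = -1, -0.875, -0.75, -0.625, -0.5, -0.375, -0.25, -0.125, 0.
f(u) = -u⁴ - 2u³ + u² + 2: f₀=4, f₁=3.519287109375, f₂=3.08984375, f₃=2.726318359375, f₄=2.4375, f₅=2.226318359375, f₆=2.08984375, f₇=2.019287109375, f₈=2.
(h/3)·[f₀ + 4f₁ + 2f₂ + 4f₃ + 2f₄ + 4f₅ + 2f₆ + 4f₇ + f₈] = 0.041667·(63.19921875) = 2.633301.

2.633301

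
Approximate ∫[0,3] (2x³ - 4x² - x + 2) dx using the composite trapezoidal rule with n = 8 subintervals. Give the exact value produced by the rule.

6.3515625

h = (3 − 0)/8 = 0.375.
Nodes x₀,…,x₈ = 0, 0.375, 0.75, 1.125, 1.5, 1.875, 2.25, 2.625, 3.
f(x) = 2x³ - 4x² - x + 2: f₀=2, f₁=1.16796875, f₂=-0.15625, f₃=-1.33984375, f₄=-1.75, f₅=-0.75390625, f₆=2.28125, f₇=7.98828125, f₈=17.
(h/2)·[f₀ + 2f₁ + 2f₂ + 2f₃ + 2f₄ + 2f₅ + 2f₆ + 2f₇ + f₈] = 0.1875·(33.875) = 6.3515625.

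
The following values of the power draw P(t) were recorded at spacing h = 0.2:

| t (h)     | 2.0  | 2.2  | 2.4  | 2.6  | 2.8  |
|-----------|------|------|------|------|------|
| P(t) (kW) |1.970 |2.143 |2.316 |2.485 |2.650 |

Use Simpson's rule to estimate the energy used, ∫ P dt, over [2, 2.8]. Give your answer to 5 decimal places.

h = 0.2, n = 4.
(h/3)·[y₀ + 4y₁ + 2y₂ + 4y₃ + y₄] = 0.066667·(27.764) = 1.85093.

1.85093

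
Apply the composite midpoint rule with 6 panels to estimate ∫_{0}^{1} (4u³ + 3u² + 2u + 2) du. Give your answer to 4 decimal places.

h = (1 − 0)/6 = 0.166667.
Midpoints m₁,…,m₆ = 0.083333, 0.25, 0.416667, 0.583333, 0.75, 0.916667.
f(m₁)=2.189815, f(m₂)=2.75, f(m₃)=3.643519, f(m₄)=4.981481, f(m₅)=6.875, f(m₆)=9.435185.
h·[f(m₁) + f(m₂) + f(m₃) + f(m₄) + f(m₅) + f(m₆)] = 0.166667·(29.875) = 4.9792.

4.9792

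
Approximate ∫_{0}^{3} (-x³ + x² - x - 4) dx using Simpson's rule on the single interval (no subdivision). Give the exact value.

S = (b−a)/6 · [f(0) + 4f(1.5) + f(3)] = 0.5·[(-4) + 4·(-6.625) + (-25)] = -27.75.

-27.75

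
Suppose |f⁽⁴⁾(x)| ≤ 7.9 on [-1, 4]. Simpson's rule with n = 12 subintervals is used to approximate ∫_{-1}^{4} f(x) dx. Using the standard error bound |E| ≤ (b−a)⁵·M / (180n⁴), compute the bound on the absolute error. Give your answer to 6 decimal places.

0.006614

|E| ≤ (5)⁵·7.9 / (180·12⁴) = 24687.5/3732480 = 0.006614.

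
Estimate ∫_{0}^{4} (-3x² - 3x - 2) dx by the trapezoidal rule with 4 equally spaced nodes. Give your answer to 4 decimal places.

-99.5556

h = (4 − 0)/3 = 1.333333.
Nodes x₀,…,x₃ = 0, 1.333333, 2.666667, 4.
f(x) = -3x² - 3x - 2: f₀=-2, f₁=-11.333333, f₂=-31.333333, f₃=-62.
(h/2)·[f₀ + 2f₁ + 2f₂ + f₃] = 0.666667·(-149.333333) = -99.5556.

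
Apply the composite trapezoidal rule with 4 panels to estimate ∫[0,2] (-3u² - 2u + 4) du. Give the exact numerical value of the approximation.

-4.25

h = (2 − 0)/4 = 0.5.
Nodes u₀,…,u₄ = 0, 0.5, 1, 1.5, 2.
f(u) = -3u² - 2u + 4: f₀=4, f₁=2.25, f₂=-1, f₃=-5.75, f₄=-12.
(h/2)·[f₀ + 2f₁ + 2f₂ + 2f₃ + f₄] = 0.25·(-17) = -4.25.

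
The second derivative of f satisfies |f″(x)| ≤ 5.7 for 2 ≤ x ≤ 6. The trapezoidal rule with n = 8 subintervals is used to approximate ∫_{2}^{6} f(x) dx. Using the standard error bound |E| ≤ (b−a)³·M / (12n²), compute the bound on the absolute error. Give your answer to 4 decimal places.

0.4750

|E| ≤ (4)³·5.7 / (12·8²) = 364.8/768 = 0.4750.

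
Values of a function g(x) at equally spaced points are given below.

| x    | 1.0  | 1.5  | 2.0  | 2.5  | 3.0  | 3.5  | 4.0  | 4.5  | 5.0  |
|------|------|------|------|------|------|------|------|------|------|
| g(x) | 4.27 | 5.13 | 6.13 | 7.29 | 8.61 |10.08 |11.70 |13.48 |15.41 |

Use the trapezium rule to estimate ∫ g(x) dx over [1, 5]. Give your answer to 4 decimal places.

h = 0.5, n = 8.
(h/2)·[y₀ + 2y₁ + 2y₂ + 2y₃ + 2y₄ + 2y₅ + 2y₆ + 2y₇ + y₈] = 0.25·(144.52) = 36.1300.

36.1300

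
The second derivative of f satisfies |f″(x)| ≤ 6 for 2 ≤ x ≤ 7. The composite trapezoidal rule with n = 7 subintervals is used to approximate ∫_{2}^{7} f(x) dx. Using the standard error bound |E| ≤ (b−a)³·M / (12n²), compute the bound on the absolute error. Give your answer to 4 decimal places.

1.2755

|E| ≤ (5)³·6 / (12·7²) = 750/588 = 1.2755.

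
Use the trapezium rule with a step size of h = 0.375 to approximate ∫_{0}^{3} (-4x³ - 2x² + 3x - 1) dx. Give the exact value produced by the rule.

h = (3 − 0)/8 = 0.375.
Nodes x₀,…,x₈ = 0, 0.375, 0.75, 1.125, 1.5, 1.875, 2.25, 2.625, 3.
f(x) = -4x³ - 2x² + 3x - 1: f₀=-1, f₁=-0.3671875, f₂=-1.5625, f₃=-5.8515625, f₄=-14.5, f₅=-28.7734375, f₆=-49.9375, f₇=-79.2578125, f₈=-118.
(h/2)·[f₀ + 2f₁ + 2f₂ + 2f₃ + 2f₄ + 2f₅ + 2f₆ + 2f₇ + f₈] = 0.1875·(-479.5) = -89.90625.

-89.90625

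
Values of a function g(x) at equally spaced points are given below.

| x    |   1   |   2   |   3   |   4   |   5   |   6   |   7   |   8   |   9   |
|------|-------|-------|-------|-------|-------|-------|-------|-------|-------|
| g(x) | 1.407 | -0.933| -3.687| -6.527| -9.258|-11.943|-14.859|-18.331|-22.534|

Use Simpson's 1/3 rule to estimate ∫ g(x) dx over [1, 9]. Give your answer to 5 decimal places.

h = 1, n = 8.
(h/3)·[y₀ + 4y₁ + 2y₂ + 4y₃ + 2y₄ + 4y₅ + 2y₆ + 4y₇ + y₈] = 0.333333·(-227.671) = -75.89033.

-75.89033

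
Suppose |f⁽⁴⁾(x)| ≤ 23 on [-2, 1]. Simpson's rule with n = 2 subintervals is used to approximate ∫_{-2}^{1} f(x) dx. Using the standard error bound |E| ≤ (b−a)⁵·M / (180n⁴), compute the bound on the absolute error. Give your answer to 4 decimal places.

|E| ≤ (3)⁵·23 / (180·2⁴) = 5589/2880 = 1.9406.

1.9406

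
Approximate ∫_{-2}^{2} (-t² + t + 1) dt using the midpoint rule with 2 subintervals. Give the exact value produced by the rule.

0

h = (2 − (-2))/2 = 2.
Midpoints m₁,…,m₂ = -1, 1.
f(m₁)=-1, f(m₂)=1.
h·[f(m₁) + f(m₂)] = 2·(0) = 0.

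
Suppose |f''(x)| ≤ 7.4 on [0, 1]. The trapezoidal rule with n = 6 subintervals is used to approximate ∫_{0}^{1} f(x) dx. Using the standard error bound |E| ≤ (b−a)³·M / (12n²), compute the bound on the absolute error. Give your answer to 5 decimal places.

|E| ≤ (1)³·7.4 / (12·6²) = 7.4/432 = 0.01713.

0.01713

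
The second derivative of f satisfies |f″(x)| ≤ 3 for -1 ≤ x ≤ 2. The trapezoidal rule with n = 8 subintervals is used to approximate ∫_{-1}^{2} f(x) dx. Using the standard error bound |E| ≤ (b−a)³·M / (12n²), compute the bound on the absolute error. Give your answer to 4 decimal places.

0.1055

|E| ≤ (3)³·3 / (12·8²) = 81/768 = 0.1055.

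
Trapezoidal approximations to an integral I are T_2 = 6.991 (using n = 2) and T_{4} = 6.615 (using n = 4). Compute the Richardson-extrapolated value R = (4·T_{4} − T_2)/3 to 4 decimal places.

R = (4·T_{4} − T_2) / 3 = (4·6.615 − 6.991)/3 = (19.469)/3 = 6.4897.

6.4897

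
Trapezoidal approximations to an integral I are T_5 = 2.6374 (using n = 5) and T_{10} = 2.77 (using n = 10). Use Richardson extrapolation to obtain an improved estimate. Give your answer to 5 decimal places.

R = (4·T_{10} − T_5) / 3 = (4·2.77 − 2.6374)/3 = (8.4426)/3 = 2.81420.

2.81420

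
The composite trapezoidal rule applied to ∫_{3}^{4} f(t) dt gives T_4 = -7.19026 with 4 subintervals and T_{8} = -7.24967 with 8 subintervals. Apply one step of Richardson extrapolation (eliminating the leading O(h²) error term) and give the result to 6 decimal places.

-7.269473

R = (4·T_{8} − T_4) / 3 = (4·(-7.24967) − (-7.19026))/3 = (-21.80842)/3 = -7.269473.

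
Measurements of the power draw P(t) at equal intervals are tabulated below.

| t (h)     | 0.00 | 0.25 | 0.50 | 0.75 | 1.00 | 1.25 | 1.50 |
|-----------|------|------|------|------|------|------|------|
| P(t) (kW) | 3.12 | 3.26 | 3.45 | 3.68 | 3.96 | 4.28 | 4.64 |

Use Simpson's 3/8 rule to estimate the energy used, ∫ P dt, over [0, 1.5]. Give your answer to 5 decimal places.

5.62219

h = 0.25, n = 6.
(3h/8)·[y₀ + 3y₁ + 3y₂ + 2y₃ + 3y₄ + 3y₅ + y₆] = 0.09375·(59.97) = 5.62219.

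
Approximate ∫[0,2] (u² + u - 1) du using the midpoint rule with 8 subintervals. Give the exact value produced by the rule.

2.65625

h = (2 − 0)/8 = 0.25.
Midpoints m₁,…,m₈ = 0.125, 0.375, 0.625, 0.875, 1.125, 1.375, 1.625, 1.875.
f(m₁)=-0.859375, f(m₂)=-0.484375, f(m₃)=0.015625, f(m₄)=0.640625, f(m₅)=1.390625, f(m₆)=2.265625, f(m₇)=3.265625, f(m₈)=4.390625.
h·[f(m₁) + f(m₂) + f(m₃) + f(m₄) + f(m₅) + f(m₆) + f(m₇) + f(m₈)] = 0.25·(10.625) = 2.65625.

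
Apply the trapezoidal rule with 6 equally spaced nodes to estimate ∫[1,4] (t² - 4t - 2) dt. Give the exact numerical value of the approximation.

-14.82

h = (4 − 1)/5 = 0.6.
Nodes t₀,…,t₅ = 1, 1.6, 2.2, 2.8, 3.4, 4.
f(t) = t² - 4t - 2: f₀=-5, f₁=-5.84, f₂=-5.96, f₃=-5.36, f₄=-4.04, f₅=-2.
(h/2)·[f₀ + 2f₁ + 2f₂ + 2f₃ + 2f₄ + f₅] = 0.3·(-49.4) = -14.82.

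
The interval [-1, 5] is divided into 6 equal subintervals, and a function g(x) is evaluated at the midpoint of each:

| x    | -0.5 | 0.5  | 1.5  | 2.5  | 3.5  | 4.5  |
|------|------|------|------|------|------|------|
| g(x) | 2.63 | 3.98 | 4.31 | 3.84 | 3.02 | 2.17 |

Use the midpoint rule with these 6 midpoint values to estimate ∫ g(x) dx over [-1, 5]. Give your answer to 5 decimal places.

19.95000

h = 1, n = 6.
h·[y(m₁) + y(m₂) + y(m₃) + y(m₄) + y(m₅) + y(m₆)] = 1·(19.95) = 19.95000.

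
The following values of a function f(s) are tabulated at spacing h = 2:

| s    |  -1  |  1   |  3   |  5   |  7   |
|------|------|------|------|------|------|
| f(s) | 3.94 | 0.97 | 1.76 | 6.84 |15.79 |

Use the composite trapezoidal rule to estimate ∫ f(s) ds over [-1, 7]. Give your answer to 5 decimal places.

h = 2, n = 4.
(h/2)·[y₀ + 2y₁ + 2y₂ + 2y₃ + y₄] = 1·(38.87) = 38.87000.

38.87000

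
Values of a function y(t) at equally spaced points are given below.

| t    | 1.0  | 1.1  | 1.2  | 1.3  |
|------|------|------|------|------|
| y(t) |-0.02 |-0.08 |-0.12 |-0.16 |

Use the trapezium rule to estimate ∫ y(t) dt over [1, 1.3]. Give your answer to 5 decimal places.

h = 0.1, n = 3.
(h/2)·[y₀ + 2y₁ + 2y₂ + y₃] = 0.05·(-0.58) = -0.02900.

-0.02900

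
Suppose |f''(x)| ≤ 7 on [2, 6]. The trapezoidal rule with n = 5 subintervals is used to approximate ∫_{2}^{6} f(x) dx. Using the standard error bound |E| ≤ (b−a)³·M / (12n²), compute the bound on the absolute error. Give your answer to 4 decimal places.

|E| ≤ (4)³·7 / (12·5²) = 448/300 = 1.4933.

1.4933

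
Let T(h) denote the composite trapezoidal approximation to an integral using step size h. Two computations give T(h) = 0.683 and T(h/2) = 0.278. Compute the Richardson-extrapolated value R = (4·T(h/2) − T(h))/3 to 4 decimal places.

0.1430

R = (4·T(h/2) − T(h)) / 3 = (4·0.278 − 0.683)/3 = (0.429)/3 = 0.1430.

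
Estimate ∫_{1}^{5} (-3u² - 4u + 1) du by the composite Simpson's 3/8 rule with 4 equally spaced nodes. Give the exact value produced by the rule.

-168

h = (5 − 1)/3 = 1.333333.
Nodes u₀,…,u₃ = 1, 2.333333, 3.666667, 5.
f(u) = -3u² - 4u + 1: f₀=-6, f₁=-24.666667, f₂=-54, f₃=-94.
(3h/8)·[f₀ + 3f₁ + 3f₂ + f₃] = 0.5·(-336) = -168.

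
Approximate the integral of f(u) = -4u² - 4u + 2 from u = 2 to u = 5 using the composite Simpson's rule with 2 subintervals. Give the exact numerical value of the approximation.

-192

h = (5 − 2)/2 = 1.5.
Nodes u₀,…,u₂ = 2, 3.5, 5.
f(u) = -4u² - 4u + 2: f₀=-22, f₁=-61, f₂=-118.
(h/3)·[f₀ + 4f₁ + f₂] = 0.5·(-384) = -192.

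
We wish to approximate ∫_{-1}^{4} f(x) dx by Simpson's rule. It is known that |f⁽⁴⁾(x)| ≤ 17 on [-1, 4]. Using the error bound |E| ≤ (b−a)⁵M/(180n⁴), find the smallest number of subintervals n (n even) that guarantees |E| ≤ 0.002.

Need 53125/(180n⁴) ≤ 0.002.
n⁴ ≥ 53125/(180·0.002) = 147569 ⇒ n ≥ 19.5997, so the smallest even n is 20. (n must be even for Simpson's rule.)

20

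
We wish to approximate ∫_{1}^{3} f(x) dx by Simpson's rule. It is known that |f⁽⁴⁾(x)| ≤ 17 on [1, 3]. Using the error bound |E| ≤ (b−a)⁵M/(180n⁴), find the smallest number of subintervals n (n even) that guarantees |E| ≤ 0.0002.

12

Need 544/(180n⁴) ≤ 0.0002.
n⁴ ≥ 544/(180·0.0002) = 15111.1 ⇒ n ≥ 11.0873, so the smallest even n is 12. (n must be even for Simpson's rule.)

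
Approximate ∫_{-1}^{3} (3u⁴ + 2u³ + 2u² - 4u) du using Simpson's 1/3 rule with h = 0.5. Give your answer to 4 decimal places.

189.1667

h = (3 − (-1))/8 = 0.5.
Nodes u₀,…,u₈ = -1, -0.5, 0, 0.5, 1, 1.5, 2, 2.5, 3.
f(u) = 3u⁴ + 2u³ + 2u² - 4u: f₀=7, f₁=2.4375, f₂=0, f₃=-1.0625, f₄=3, f₅=20.4375, f₆=64, f₇=150.9375, f₈=303.
(h/3)·[f₀ + 4f₁ + 2f₂ + 4f₃ + 2f₄ + 4f₅ + 2f₆ + 4f₇ + f₈] = 0.166667·(1135) = 189.1667.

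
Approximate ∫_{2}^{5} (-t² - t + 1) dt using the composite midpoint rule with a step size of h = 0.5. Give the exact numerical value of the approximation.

-46.4375

h = (5 − 2)/6 = 0.5.
Midpoints m₁,…,m₆ = 2.25, 2.75, 3.25, 3.75, 4.25, 4.75.
f(m₁)=-6.3125, f(m₂)=-9.3125, f(m₃)=-12.8125, f(m₄)=-16.8125, f(m₅)=-21.3125, f(m₆)=-26.3125.
h·[f(m₁) + f(m₂) + f(m₃) + f(m₄) + f(m₅) + f(m₆)] = 0.5·(-92.875) = -46.4375.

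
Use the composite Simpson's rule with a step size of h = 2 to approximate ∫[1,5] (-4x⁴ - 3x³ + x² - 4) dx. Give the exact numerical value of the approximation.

h = (5 − 1)/2 = 2.
Nodes x₀,…,x₂ = 1, 3, 5.
f(x) = -4x⁴ - 3x³ + x² - 4: f₀=-10, f₁=-400, f₂=-2854.
(h/3)·[f₀ + 4f₁ + f₂] = 0.666667·(-4464) = -2976.

-2976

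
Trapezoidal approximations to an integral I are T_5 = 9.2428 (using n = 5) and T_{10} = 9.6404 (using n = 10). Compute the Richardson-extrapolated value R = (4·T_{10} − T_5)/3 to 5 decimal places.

9.77293

R = (4·T_{10} − T_5) / 3 = (4·9.6404 − 9.2428)/3 = (29.3188)/3 = 9.77293.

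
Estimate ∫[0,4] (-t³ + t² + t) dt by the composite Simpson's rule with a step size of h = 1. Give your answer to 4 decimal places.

-34.6667

h = (4 − 0)/4 = 1.
Nodes t₀,…,t₄ = 0, 1, 2, 3, 4.
f(t) = -t³ + t² + t: f₀=0, f₁=1, f₂=-2, f₃=-15, f₄=-44.
(h/3)·[f₀ + 4f₁ + 2f₂ + 4f₃ + f₄] = 0.333333·(-104) = -34.6667.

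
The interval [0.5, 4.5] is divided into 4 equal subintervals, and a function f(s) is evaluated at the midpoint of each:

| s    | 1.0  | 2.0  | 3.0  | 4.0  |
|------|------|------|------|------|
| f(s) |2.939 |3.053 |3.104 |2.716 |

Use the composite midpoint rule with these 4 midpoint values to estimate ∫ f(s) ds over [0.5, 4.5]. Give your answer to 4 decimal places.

11.8120

h = 1, n = 4.
h·[y(m₁) + y(m₂) + y(m₃) + y(m₄)] = 1·(11.812) = 11.8120.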